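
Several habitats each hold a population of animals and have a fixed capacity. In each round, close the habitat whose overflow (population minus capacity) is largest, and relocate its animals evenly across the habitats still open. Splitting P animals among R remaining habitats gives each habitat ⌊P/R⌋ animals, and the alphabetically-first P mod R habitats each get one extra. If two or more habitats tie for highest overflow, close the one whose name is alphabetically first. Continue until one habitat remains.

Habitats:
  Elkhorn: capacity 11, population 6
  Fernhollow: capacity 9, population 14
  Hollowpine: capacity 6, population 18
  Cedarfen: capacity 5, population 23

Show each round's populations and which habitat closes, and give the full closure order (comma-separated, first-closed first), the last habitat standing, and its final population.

Closure order: Cedarfen, Hollowpine, Fernhollow
Last habitat: Elkhorn with 61 animals

Round 1: Cedarfen=23 Elkhorn=6 Fernhollow=14 Hollowpine=18 → close Cedarfen (overflow 18)
  23÷3 = 7 each, +1 to first 2
Round 2: Elkhorn=14 Fernhollow=22 Hollowpine=25 → close Hollowpine (overflow 19)
  25÷2 = 12 each, +1 to first 1
Round 3: Elkhorn=27 Fernhollow=34 → close Fernhollow (overflow 25)
  34÷1 = 34 each, +1 to first 0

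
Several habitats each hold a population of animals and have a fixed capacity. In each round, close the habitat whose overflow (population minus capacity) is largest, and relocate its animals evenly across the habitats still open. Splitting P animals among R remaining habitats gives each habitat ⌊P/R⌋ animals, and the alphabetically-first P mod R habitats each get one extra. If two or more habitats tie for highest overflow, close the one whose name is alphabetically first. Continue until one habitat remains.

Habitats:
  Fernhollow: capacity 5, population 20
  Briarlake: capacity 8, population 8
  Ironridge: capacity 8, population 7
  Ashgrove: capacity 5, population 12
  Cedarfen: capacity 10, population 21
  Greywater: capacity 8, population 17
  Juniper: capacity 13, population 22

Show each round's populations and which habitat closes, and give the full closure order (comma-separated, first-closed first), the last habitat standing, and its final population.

Closure order: Fernhollow, Cedarfen, Greywater, Ashgrove, Juniper, Briarlake
Last habitat: Ironridge with 107 animals

Round 1: Ashgrove=12 Briarlake=8 Cedarfen=21 Fernhollow=20 Greywater=17 Ironridge=7 Juniper=22 → close Fernhollow (overflow 15)
  20÷6 = 3 each, +1 to first 2
Round 2: Ashgrove=16 Briarlake=12 Cedarfen=24 Greywater=20 Ironridge=10 Juniper=25 → close Cedarfen (overflow 14)
  24÷5 = 4 each, +1 to first 4
Round 3: Ashgrove=21 Briarlake=17 Greywater=25 Ironridge=15 Juniper=29 → close Greywater (overflow 17)
  25÷4 = 6 each, +1 to first 1
Round 4: Ashgrove=28 Briarlake=23 Ironridge=21 Juniper=35 → close Ashgrove (overflow 23)
  28÷3 = 9 each, +1 to first 1
Round 5: Briarlake=33 Ironridge=30 Juniper=44 → close Juniper (overflow 31)
  44÷2 = 22 each, +1 to first 0
Round 6: Briarlake=55 Ironridge=52 → close Briarlake (overflow 47)
  55÷1 = 55 each, +1 to first 0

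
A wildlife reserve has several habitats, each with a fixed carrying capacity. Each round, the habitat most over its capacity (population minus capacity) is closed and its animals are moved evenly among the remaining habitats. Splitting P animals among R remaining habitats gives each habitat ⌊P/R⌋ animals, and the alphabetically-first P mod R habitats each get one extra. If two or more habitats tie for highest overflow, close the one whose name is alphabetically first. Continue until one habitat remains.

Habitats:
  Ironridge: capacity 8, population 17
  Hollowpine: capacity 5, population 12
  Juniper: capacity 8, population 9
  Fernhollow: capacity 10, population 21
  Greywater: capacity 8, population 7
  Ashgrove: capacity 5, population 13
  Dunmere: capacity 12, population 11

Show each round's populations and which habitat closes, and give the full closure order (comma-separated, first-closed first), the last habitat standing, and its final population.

Round 1: Ashgrove=13 Dunmere=11 Fernhollow=21 Greywater=7 Hollowpine=12 Ironridge=17 Juniper=9 → close Fernhollow (overflow 11)
  21÷6 = 3 each, +1 to first 3
Round 2: Ashgrove=17 Dunmere=15 Greywater=11 Hollowpine=15 Ironridge=20 Juniper=12 → close Ashgrove (overflow 12)
  17÷5 = 3 each, +1 to first 2
Round 3: Dunmere=19 Greywater=15 Hollowpine=18 Ironridge=23 Juniper=15 → close Ironridge (overflow 15)
  23÷4 = 5 each, +1 to first 3
Round 4: Dunmere=25 Greywater=21 Hollowpine=24 Juniper=20 → close Hollowpine (overflow 19)
  24÷3 = 8 each, +1 to first 0
Round 5: Dunmere=33 Greywater=29 Juniper=28 → close Dunmere (overflow 21)
  33÷2 = 16 each, +1 to first 1
Round 6: Greywater=46 Juniper=44 → close Greywater (overflow 38)
  46÷1 = 46 each, +1 to first 0

Closure order: Fernhollow, Ashgrove, Ironridge, Hollowpine, Dunmere, Greywater
Last habitat: Juniper with 90 animals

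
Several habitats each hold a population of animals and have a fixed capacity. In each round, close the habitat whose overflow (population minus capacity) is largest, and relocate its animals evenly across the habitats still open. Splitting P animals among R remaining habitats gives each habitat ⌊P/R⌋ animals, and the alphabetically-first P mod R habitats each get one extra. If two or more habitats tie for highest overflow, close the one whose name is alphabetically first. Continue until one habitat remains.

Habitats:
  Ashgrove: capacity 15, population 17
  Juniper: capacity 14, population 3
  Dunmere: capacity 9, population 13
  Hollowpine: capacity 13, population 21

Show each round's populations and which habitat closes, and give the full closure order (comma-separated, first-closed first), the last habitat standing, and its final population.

Closure order: Hollowpine, Dunmere, Ashgrove
Last habitat: Juniper with 54 animals

Round 1: Ashgrove=17 Dunmere=13 Hollowpine=21 Juniper=3 → close Hollowpine (overflow 8)
  21÷3 = 7 each, +1 to first 0
Round 2: Ashgrove=24 Dunmere=20 Juniper=10 → close Dunmere (overflow 11)
  20÷2 = 10 each, +1 to first 0
Round 3: Ashgrove=34 Juniper=20 → close Ashgrove (overflow 19)
  34÷1 = 34 each, +1 to first 0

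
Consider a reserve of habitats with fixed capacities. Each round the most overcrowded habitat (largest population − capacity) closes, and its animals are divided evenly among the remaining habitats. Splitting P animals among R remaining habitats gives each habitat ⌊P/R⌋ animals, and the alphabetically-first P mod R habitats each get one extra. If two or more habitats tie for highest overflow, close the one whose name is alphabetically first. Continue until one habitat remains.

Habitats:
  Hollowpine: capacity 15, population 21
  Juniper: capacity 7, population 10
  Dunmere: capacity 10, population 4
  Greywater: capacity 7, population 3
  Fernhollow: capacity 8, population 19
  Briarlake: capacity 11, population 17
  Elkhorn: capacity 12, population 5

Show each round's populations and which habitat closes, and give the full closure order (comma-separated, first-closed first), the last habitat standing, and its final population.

Round 1: Briarlake=17 Dunmere=4 Elkhorn=5 Fernhollow=19 Greywater=3 Hollowpine=21 Juniper=10 → close Fernhollow (overflow 11)
  19÷6 = 3 each, +1 to first 1
Round 2: Briarlake=21 Dunmere=7 Elkhorn=8 Greywater=6 Hollowpine=24 Juniper=13 → close Briarlake (overflow 10)
  21÷5 = 4 each, +1 to first 1
Round 3: Dunmere=12 Elkhorn=12 Greywater=10 Hollowpine=28 Juniper=17 → close Hollowpine (overflow 13)
  28÷4 = 7 each, +1 to first 0
Round 4: Dunmere=19 Elkhorn=19 Greywater=17 Juniper=24 → close Juniper (overflow 17)
  24÷3 = 8 each, +1 to first 0
Round 5: Dunmere=27 Elkhorn=27 Greywater=25 → close Greywater (overflow 18)
  25÷2 = 12 each, +1 to first 1
Round 6: Dunmere=40 Elkhorn=39 → close Dunmere (overflow 30)
  40÷1 = 40 each, +1 to first 0

Closure order: Fernhollow, Briarlake, Hollowpine, Juniper, Greywater, Dunmere
Last habitat: Elkhorn with 79 animals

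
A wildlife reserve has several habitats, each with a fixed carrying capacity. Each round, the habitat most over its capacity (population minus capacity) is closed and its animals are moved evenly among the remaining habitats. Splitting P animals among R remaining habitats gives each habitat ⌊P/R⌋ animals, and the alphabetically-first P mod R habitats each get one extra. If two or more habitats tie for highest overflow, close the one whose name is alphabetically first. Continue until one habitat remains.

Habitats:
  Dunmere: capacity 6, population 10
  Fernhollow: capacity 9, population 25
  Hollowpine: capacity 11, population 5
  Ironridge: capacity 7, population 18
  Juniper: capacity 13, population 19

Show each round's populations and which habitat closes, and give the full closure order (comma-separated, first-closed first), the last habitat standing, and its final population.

Closure order: Fernhollow, Ironridge, Juniper, Dunmere
Last habitat: Hollowpine with 77 animals

Round 1: Dunmere=10 Fernhollow=25 Hollowpine=5 Ironridge=18 Juniper=19 → close Fernhollow (overflow 16)
  25÷4 = 6 each, +1 to first 1
Round 2: Dunmere=17 Hollowpine=11 Ironridge=24 Juniper=25 → close Ironridge (overflow 17)
  24÷3 = 8 each, +1 to first 0
Round 3: Dunmere=25 Hollowpine=19 Juniper=33 → close Juniper (overflow 20)
  33÷2 = 16 each, +1 to first 1
Round 4: Dunmere=42 Hollowpine=35 → close Dunmere (overflow 36)
  42÷1 = 42 each, +1 to first 0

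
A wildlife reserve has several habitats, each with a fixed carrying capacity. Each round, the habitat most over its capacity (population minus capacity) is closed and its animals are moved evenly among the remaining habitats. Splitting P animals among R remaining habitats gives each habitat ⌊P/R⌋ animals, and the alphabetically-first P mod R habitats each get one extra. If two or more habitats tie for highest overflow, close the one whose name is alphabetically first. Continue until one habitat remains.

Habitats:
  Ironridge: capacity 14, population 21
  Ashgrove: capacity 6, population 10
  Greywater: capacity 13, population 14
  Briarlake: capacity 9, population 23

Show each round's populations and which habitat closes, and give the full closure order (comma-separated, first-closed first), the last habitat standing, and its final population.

Closure order: Briarlake, Ironridge, Ashgrove
Last habitat: Greywater with 68 animals

Round 1: Ashgrove=10 Briarlake=23 Greywater=14 Ironridge=21 → close Briarlake (overflow 14)
  23÷3 = 7 each, +1 to first 2
Round 2: Ashgrove=18 Greywater=22 Ironridge=28 → close Ironridge (overflow 14)
  28÷2 = 14 each, +1 to first 0
Round 3: Ashgrove=32 Greywater=36 → close Ashgrove (overflow 26)
  32÷1 = 32 each, +1 to first 0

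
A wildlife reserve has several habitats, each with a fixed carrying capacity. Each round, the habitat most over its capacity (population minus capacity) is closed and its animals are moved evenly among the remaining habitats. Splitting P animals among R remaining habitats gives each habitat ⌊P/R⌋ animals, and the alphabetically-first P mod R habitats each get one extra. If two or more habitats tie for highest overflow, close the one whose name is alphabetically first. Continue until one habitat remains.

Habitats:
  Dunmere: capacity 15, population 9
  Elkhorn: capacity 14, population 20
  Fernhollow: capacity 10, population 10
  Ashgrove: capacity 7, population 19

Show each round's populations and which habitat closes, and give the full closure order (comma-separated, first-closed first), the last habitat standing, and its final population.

Round 1: Ashgrove=19 Dunmere=9 Elkhorn=20 Fernhollow=10 → close Ashgrove (overflow 12)
  19÷3 = 6 each, +1 to first 1
Round 2: Dunmere=16 Elkhorn=26 Fernhollow=16 → close Elkhorn (overflow 12)
  26÷2 = 13 each, +1 to first 0
Round 3: Dunmere=29 Fernhollow=29 → close Fernhollow (overflow 19)
  29÷1 = 29 each, +1 to first 0

Closure order: Ashgrove, Elkhorn, Fernhollow
Last habitat: Dunmere with 58 animals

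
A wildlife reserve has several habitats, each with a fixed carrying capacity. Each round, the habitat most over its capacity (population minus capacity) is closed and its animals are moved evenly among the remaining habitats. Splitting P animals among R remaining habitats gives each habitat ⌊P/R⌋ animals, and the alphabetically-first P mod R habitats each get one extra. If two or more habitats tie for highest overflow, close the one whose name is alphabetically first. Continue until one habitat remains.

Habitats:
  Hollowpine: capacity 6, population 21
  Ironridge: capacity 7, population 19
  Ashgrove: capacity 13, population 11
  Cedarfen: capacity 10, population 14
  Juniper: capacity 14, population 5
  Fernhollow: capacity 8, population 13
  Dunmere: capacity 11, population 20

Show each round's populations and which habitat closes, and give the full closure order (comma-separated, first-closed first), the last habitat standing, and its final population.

Closure order: Hollowpine, Ironridge, Dunmere, Cedarfen, Fernhollow, Ashgrove
Last habitat: Juniper with 103 animals

Round 1: Ashgrove=11 Cedarfen=14 Dunmere=20 Fernhollow=13 Hollowpine=21 Ironridge=19 Juniper=5 → close Hollowpine (overflow 15)
  21÷6 = 3 each, +1 to first 3
Round 2: Ashgrove=15 Cedarfen=18 Dunmere=24 Fernhollow=16 Ironridge=22 Juniper=8 → close Ironridge (overflow 15)
  22÷5 = 4 each, +1 to first 2
Round 3: Ashgrove=20 Cedarfen=23 Dunmere=28 Fernhollow=20 Juniper=12 → close Dunmere (overflow 17)
  28÷4 = 7 each, +1 to first 0
Round 4: Ashgrove=27 Cedarfen=30 Fernhollow=27 Juniper=19 → close Cedarfen (overflow 20)
  30÷3 = 10 each, +1 to first 0
Round 5: Ashgrove=37 Fernhollow=37 Juniper=29 → close Fernhollow (overflow 29)
  37÷2 = 18 each, +1 to first 1
Round 6: Ashgrove=56 Juniper=47 → close Ashgrove (overflow 43)
  56÷1 = 56 each, +1 to first 0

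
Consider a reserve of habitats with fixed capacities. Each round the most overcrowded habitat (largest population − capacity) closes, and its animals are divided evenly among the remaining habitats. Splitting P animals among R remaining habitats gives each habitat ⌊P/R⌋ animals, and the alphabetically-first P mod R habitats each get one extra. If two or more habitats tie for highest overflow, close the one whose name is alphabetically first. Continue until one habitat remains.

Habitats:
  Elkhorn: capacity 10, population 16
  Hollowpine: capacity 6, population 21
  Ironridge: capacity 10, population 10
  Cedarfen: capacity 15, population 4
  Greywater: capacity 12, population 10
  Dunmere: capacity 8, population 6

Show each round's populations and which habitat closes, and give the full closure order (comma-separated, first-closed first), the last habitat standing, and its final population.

Closure order: Hollowpine, Elkhorn, Ironridge, Dunmere, Greywater
Last habitat: Cedarfen with 67 animals

Round 1: Cedarfen=4 Dunmere=6 Elkhorn=16 Greywater=10 Hollowpine=21 Ironridge=10 → close Hollowpine (overflow 15)
  21÷5 = 4 each, +1 to first 1
Round 2: Cedarfen=9 Dunmere=10 Elkhorn=20 Greywater=14 Ironridge=14 → close Elkhorn (overflow 10)
  20÷4 = 5 each, +1 to first 0
Round 3: Cedarfen=14 Dunmere=15 Greywater=19 Ironridge=19 → close Ironridge (overflow 9)
  19÷3 = 6 each, +1 to first 1
Round 4: Cedarfen=21 Dunmere=21 Greywater=25 → close Dunmere (overflow 13)
  21÷2 = 10 each, +1 to first 1
Round 5: Cedarfen=32 Greywater=35 → close Greywater (overflow 23)
  35÷1 = 35 each, +1 to first 0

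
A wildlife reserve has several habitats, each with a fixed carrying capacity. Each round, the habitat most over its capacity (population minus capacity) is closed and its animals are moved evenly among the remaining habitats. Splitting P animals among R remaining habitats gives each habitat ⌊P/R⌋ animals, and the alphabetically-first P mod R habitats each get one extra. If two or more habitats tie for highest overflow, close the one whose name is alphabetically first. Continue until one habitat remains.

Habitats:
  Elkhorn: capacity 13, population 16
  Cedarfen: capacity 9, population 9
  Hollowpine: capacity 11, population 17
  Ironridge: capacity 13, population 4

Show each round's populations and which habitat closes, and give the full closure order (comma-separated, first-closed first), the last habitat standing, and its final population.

Closure order: Hollowpine, Elkhorn, Cedarfen
Last habitat: Ironridge with 46 animals

Round 1: Cedarfen=9 Elkhorn=16 Hollowpine=17 Ironridge=4 → close Hollowpine (overflow 6)
  17÷3 = 5 each, +1 to first 2
Round 2: Cedarfen=15 Elkhorn=22 Ironridge=9 → close Elkhorn (overflow 9)
  22÷2 = 11 each, +1 to first 0
Round 3: Cedarfen=26 Ironridge=20 → close Cedarfen (overflow 17)
  26÷1 = 26 each, +1 to first 0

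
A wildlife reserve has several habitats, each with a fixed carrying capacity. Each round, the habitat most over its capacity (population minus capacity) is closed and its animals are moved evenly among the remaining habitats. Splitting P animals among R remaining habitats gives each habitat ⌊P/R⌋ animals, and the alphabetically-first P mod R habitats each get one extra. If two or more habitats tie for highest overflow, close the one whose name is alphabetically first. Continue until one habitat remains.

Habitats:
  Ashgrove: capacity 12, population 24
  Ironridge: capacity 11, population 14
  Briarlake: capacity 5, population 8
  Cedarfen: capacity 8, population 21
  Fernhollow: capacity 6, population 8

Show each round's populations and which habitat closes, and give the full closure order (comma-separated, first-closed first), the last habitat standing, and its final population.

Round 1: Ashgrove=24 Briarlake=8 Cedarfen=21 Fernhollow=8 Ironridge=14 → close Cedarfen (overflow 13)
  21÷4 = 5 each, +1 to first 1
Round 2: Ashgrove=30 Briarlake=13 Fernhollow=13 Ironridge=19 → close Ashgrove (overflow 18)
  30÷3 = 10 each, +1 to first 0
Round 3: Briarlake=23 Fernhollow=23 Ironridge=29 → close Briarlake (overflow 18)
  23÷2 = 11 each, +1 to first 1
Round 4: Fernhollow=35 Ironridge=40 → close Fernhollow (overflow 29)
  35÷1 = 35 each, +1 to first 0

Closure order: Cedarfen, Ashgrove, Briarlake, Fernhollow
Last habitat: Ironridge with 75 animals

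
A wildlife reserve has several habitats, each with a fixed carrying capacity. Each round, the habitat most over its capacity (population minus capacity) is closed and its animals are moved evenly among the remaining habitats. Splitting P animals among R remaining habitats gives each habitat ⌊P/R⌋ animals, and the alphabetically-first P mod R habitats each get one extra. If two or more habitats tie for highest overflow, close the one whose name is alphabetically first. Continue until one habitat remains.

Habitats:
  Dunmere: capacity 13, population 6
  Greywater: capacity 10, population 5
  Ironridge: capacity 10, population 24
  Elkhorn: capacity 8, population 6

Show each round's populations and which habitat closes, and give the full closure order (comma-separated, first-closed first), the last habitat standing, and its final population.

Closure order: Ironridge, Elkhorn, Greywater
Last habitat: Dunmere with 41 animals

Round 1: Dunmere=6 Elkhorn=6 Greywater=5 Ironridge=24 → close Ironridge (overflow 14)
  24÷3 = 8 each, +1 to first 0
Round 2: Dunmere=14 Elkhorn=14 Greywater=13 → close Elkhorn (overflow 6)
  14÷2 = 7 each, +1 to first 0
Round 3: Dunmere=21 Greywater=20 → close Greywater (overflow 10)
  20÷1 = 20 each, +1 to first 0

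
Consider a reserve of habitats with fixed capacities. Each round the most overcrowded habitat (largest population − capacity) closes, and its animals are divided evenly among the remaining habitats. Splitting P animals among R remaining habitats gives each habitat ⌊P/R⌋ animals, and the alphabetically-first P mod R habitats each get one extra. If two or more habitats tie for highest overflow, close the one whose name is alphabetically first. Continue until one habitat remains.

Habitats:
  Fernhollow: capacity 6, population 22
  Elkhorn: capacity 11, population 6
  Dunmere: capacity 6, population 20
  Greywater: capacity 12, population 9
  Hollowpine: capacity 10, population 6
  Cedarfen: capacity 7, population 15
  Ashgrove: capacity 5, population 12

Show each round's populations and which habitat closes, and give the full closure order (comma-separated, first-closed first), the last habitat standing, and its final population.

Closure order: Fernhollow, Dunmere, Cedarfen, Ashgrove, Greywater, Elkhorn
Last habitat: Hollowpine with 90 animals

Round 1: Ashgrove=12 Cedarfen=15 Dunmere=20 Elkhorn=6 Fernhollow=22 Greywater=9 Hollowpine=6 → close Fernhollow (overflow 16)
  22÷6 = 3 each, +1 to first 4
Round 2: Ashgrove=16 Cedarfen=19 Dunmere=24 Elkhorn=10 Greywater=12 Hollowpine=9 → close Dunmere (overflow 18)
  24÷5 = 4 each, +1 to first 4
Round 3: Ashgrove=21 Cedarfen=24 Elkhorn=15 Greywater=17 Hollowpine=13 → close Cedarfen (overflow 17)
  24÷4 = 6 each, +1 to first 0
Round 4: Ashgrove=27 Elkhorn=21 Greywater=23 Hollowpine=19 → close Ashgrove (overflow 22)
  27÷3 = 9 each, +1 to first 0
Round 5: Elkhorn=30 Greywater=32 Hollowpine=28 → close Greywater (overflow 20)
  32÷2 = 16 each, +1 to first 0
Round 6: Elkhorn=46 Hollowpine=44 → close Elkhorn (overflow 35)
  46÷1 = 46 each, +1 to first 0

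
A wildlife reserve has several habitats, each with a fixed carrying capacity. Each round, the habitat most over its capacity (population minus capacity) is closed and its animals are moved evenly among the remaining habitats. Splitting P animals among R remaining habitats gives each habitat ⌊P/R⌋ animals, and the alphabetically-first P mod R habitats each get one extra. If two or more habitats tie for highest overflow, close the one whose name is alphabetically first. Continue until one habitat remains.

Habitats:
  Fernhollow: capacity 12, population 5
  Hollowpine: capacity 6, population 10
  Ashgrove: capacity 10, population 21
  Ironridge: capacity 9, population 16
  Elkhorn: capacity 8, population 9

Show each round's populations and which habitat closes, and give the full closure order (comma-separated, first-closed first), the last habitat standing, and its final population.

Closure order: Ashgrove, Ironridge, Hollowpine, Elkhorn
Last habitat: Fernhollow with 61 animals

Round 1: Ashgrove=21 Elkhorn=9 Fernhollow=5 Hollowpine=10 Ironridge=16 → close Ashgrove (overflow 11)
  21÷4 = 5 each, +1 to first 1
Round 2: Elkhorn=15 Fernhollow=10 Hollowpine=15 Ironridge=21 → close Ironridge (overflow 12)
  21÷3 = 7 each, +1 to first 0
Round 3: Elkhorn=22 Fernhollow=17 Hollowpine=22 → close Hollowpine (overflow 16)
  22÷2 = 11 each, +1 to first 0
Round 4: Elkhorn=33 Fernhollow=28 → close Elkhorn (overflow 25)
  33÷1 = 33 each, +1 to first 0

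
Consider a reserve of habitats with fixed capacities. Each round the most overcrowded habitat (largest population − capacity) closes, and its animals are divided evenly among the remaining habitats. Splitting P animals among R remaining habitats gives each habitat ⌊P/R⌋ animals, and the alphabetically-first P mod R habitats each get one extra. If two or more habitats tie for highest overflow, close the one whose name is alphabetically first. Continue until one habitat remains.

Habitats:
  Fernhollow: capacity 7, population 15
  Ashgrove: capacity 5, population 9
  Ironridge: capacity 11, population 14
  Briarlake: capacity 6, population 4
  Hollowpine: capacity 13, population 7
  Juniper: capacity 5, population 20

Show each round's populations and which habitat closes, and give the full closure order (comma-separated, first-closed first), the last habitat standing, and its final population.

Closure order: Juniper, Fernhollow, Ashgrove, Ironridge, Briarlake
Last habitat: Hollowpine with 69 animals

Round 1: Ashgrove=9 Briarlake=4 Fernhollow=15 Hollowpine=7 Ironridge=14 Juniper=20 → close Juniper (overflow 15)
  20÷5 = 4 each, +1 to first 0
Round 2: Ashgrove=13 Briarlake=8 Fernhollow=19 Hollowpine=11 Ironridge=18 → close Fernhollow (overflow 12)
  19÷4 = 4 each, +1 to first 3
Round 3: Ashgrove=18 Briarlake=13 Hollowpine=16 Ironridge=22 → close Ashgrove (overflow 13)
  18÷3 = 6 each, +1 to first 0
Round 4: Briarlake=19 Hollowpine=22 Ironridge=28 → close Ironridge (overflow 17)
  28÷2 = 14 each, +1 to first 0
Round 5: Briarlake=33 Hollowpine=36 → close Briarlake (overflow 27)
  33÷1 = 33 each, +1 to first 0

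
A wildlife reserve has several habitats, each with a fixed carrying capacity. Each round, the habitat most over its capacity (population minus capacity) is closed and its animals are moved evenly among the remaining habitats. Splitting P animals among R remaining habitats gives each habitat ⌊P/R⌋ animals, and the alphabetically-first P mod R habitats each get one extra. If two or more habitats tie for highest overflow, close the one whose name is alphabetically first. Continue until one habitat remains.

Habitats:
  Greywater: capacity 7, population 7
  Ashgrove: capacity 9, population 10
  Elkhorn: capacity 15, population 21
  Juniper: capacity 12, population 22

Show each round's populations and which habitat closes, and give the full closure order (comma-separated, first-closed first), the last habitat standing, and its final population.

Round 1: Ashgrove=10 Elkhorn=21 Greywater=7 Juniper=22 → close Juniper (overflow 10)
  22÷3 = 7 each, +1 to first 1
Round 2: Ashgrove=18 Elkhorn=28 Greywater=14 → close Elkhorn (overflow 13)
  28÷2 = 14 each, +1 to first 0
Round 3: Ashgrove=32 Greywater=28 → close Ashgrove (overflow 23)
  32÷1 = 32 each, +1 to first 0

Closure order: Juniper, Elkhorn, Ashgrove
Last habitat: Greywater with 60 animals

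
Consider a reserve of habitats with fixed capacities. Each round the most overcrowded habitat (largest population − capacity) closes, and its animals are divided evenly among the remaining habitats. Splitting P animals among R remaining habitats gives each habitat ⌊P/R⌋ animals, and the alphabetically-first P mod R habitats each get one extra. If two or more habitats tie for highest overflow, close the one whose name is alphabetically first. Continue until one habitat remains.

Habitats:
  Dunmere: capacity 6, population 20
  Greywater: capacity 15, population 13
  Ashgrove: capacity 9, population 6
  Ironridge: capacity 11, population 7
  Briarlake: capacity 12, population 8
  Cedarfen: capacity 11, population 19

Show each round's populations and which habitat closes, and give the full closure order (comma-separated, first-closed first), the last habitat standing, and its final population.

Closure order: Dunmere, Cedarfen, Greywater, Ashgrove, Briarlake
Last habitat: Ironridge with 73 animals

Round 1: Ashgrove=6 Briarlake=8 Cedarfen=19 Dunmere=20 Greywater=13 Ironridge=7 → close Dunmere (overflow 14)
  20÷5 = 4 each, +1 to first 0
Round 2: Ashgrove=10 Briarlake=12 Cedarfen=23 Greywater=17 Ironridge=11 → close Cedarfen (overflow 12)
  23÷4 = 5 each, +1 to first 3
Round 3: Ashgrove=16 Briarlake=18 Greywater=23 Ironridge=16 → close Greywater (overflow 8)
  23÷3 = 7 each, +1 to first 2
Round 4: Ashgrove=24 Briarlake=26 Ironridge=23 → close Ashgrove (overflow 15)
  24÷2 = 12 each, +1 to first 0
Round 5: Briarlake=38 Ironridge=35 → close Briarlake (overflow 26)
  38÷1 = 38 each, +1 to first 0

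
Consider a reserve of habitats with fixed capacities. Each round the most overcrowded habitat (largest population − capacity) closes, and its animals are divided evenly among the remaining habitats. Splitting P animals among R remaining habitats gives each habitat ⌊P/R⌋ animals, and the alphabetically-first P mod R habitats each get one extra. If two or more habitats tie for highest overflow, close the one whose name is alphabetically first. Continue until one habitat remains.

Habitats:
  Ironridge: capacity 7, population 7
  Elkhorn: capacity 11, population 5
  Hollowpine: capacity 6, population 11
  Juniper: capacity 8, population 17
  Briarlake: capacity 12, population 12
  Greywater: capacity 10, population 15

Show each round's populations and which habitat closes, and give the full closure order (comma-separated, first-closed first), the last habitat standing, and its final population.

Closure order: Juniper, Greywater, Hollowpine, Briarlake, Ironridge
Last habitat: Elkhorn with 67 animals

Round 1: Briarlake=12 Elkhorn=5 Greywater=15 Hollowpine=11 Ironridge=7 Juniper=17 → close Juniper (overflow 9)
  17÷5 = 3 each, +1 to first 2
Round 2: Briarlake=16 Elkhorn=9 Greywater=18 Hollowpine=14 Ironridge=10 → close Greywater (overflow 8)
  18÷4 = 4 each, +1 to first 2
Round 3: Briarlake=21 Elkhorn=14 Hollowpine=18 Ironridge=14 → close Hollowpine (overflow 12)
  18÷3 = 6 each, +1 to first 0
Round 4: Briarlake=27 Elkhorn=20 Ironridge=20 → close Briarlake (overflow 15)
  27÷2 = 13 each, +1 to first 1
Round 5: Elkhorn=34 Ironridge=33 → close Ironridge (overflow 26)
  33÷1 = 33 each, +1 to first 0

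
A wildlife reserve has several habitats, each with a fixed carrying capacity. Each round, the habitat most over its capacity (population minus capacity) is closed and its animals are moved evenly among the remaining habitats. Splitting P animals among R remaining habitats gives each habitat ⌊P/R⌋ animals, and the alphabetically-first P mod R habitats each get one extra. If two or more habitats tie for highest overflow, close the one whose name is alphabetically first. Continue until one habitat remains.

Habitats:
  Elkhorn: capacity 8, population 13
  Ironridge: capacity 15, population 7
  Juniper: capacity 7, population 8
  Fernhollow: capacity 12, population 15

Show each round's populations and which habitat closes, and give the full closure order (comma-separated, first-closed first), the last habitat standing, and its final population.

Round 1: Elkhorn=13 Fernhollow=15 Ironridge=7 Juniper=8 → close Elkhorn (overflow 5)
  13÷3 = 4 each, +1 to first 1
Round 2: Fernhollow=20 Ironridge=11 Juniper=12 → close Fernhollow (overflow 8)
  20÷2 = 10 each, +1 to first 0
Round 3: Ironridge=21 Juniper=22 → close Juniper (overflow 15)
  22÷1 = 22 each, +1 to first 0

Closure order: Elkhorn, Fernhollow, Juniper
Last habitat: Ironridge with 43 animals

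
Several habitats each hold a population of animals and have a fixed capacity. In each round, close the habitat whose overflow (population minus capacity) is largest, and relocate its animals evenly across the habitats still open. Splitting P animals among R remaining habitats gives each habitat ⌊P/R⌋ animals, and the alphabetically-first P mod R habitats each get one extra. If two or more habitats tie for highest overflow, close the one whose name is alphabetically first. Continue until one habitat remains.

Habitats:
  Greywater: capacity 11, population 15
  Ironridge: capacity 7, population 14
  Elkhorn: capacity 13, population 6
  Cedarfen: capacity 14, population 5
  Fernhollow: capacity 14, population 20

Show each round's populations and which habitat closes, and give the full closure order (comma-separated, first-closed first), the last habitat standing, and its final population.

Closure order: Ironridge, Fernhollow, Greywater, Elkhorn
Last habitat: Cedarfen with 60 animals

Round 1: Cedarfen=5 Elkhorn=6 Fernhollow=20 Greywater=15 Ironridge=14 → close Ironridge (overflow 7)
  14÷4 = 3 each, +1 to first 2
Round 2: Cedarfen=9 Elkhorn=10 Fernhollow=23 Greywater=18 → close Fernhollow (overflow 9)
  23÷3 = 7 each, +1 to first 2
Round 3: Cedarfen=17 Elkhorn=18 Greywater=25 → close Greywater (overflow 14)
  25÷2 = 12 each, +1 to first 1
Round 4: Cedarfen=30 Elkhorn=30 → close Elkhorn (overflow 17)
  30÷1 = 30 each, +1 to first 0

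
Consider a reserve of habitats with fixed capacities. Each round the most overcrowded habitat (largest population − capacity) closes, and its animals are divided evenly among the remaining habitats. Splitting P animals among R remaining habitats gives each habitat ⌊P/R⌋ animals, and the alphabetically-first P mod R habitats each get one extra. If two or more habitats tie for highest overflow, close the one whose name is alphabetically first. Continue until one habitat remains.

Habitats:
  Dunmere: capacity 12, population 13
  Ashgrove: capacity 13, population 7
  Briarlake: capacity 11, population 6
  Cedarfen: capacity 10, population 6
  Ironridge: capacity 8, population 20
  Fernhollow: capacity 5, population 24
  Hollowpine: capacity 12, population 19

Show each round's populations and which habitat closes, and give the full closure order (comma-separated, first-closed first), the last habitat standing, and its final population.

Closure order: Fernhollow, Ironridge, Hollowpine, Dunmere, Cedarfen, Ashgrove
Last habitat: Briarlake with 95 animals

Round 1: Ashgrove=7 Briarlake=6 Cedarfen=6 Dunmere=13 Fernhollow=24 Hollowpine=19 Ironridge=20 → close Fernhollow (overflow 19)
  24÷6 = 4 each, +1 to first 0
Round 2: Ashgrove=11 Briarlake=10 Cedarfen=10 Dunmere=17 Hollowpine=23 Ironridge=24 → close Ironridge (overflow 16)
  24÷5 = 4 each, +1 to first 4
Round 3: Ashgrove=16 Briarlake=15 Cedarfen=15 Dunmere=22 Hollowpine=27 → close Hollowpine (overflow 15)
  27÷4 = 6 each, +1 to first 3
Round 4: Ashgrove=23 Briarlake=22 Cedarfen=22 Dunmere=28 → close Dunmere (overflow 16)
  28÷3 = 9 each, +1 to first 1
Round 5: Ashgrove=33 Briarlake=31 Cedarfen=31 → close Cedarfen (overflow 21)
  31÷2 = 15 each, +1 to first 1
Round 6: Ashgrove=49 Briarlake=46 → close Ashgrove (overflow 36)
  49÷1 = 49 each, +1 to first 0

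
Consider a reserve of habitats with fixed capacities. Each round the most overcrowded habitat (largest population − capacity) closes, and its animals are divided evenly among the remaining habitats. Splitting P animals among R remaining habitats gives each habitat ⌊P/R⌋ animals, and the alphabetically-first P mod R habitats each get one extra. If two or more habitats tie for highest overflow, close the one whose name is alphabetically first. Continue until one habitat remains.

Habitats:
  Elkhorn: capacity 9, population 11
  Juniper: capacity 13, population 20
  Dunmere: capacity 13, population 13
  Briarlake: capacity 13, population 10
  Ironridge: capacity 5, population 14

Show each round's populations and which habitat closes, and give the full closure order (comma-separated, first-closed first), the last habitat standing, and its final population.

Closure order: Ironridge, Juniper, Dunmere, Elkhorn
Last habitat: Briarlake with 68 animals

Round 1: Briarlake=10 Dunmere=13 Elkhorn=11 Ironridge=14 Juniper=20 → close Ironridge (overflow 9)
  14÷4 = 3 each, +1 to first 2
Round 2: Briarlake=14 Dunmere=17 Elkhorn=14 Juniper=23 → close Juniper (overflow 10)
  23÷3 = 7 each, +1 to first 2
Round 3: Briarlake=22 Dunmere=25 Elkhorn=21 → close Dunmere (overflow 12)
  25÷2 = 12 each, +1 to first 1
Round 4: Briarlake=35 Elkhorn=33 → close Elkhorn (overflow 24)
  33÷1 = 33 each, +1 to first 0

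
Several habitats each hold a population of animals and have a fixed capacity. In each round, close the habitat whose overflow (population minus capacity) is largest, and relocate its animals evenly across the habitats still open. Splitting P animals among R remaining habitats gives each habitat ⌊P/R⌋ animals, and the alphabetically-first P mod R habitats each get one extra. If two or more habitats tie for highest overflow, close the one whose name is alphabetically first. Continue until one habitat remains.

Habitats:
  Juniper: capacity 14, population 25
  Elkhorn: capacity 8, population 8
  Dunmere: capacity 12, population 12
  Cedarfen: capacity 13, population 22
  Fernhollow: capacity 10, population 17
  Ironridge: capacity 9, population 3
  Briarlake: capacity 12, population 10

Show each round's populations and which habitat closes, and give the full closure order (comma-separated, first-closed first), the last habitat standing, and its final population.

Closure order: Juniper, Cedarfen, Fernhollow, Briarlake, Dunmere, Elkhorn
Last habitat: Ironridge with 97 animals

Round 1: Briarlake=10 Cedarfen=22 Dunmere=12 Elkhorn=8 Fernhollow=17 Ironridge=3 Juniper=25 → close Juniper (overflow 11)
  25÷6 = 4 each, +1 to first 1
Round 2: Briarlake=15 Cedarfen=26 Dunmere=16 Elkhorn=12 Fernhollow=21 Ironridge=7 → close Cedarfen (overflow 13)
  26÷5 = 5 each, +1 to first 1
Round 3: Briarlake=21 Dunmere=21 Elkhorn=17 Fernhollow=26 Ironridge=12 → close Fernhollow (overflow 16)
  26÷4 = 6 each, +1 to first 2
Round 4: Briarlake=28 Dunmere=28 Elkhorn=23 Ironridge=18 → close Briarlake (overflow 16)
  28÷3 = 9 each, +1 to first 1
Round 5: Dunmere=38 Elkhorn=32 Ironridge=27 → close Dunmere (overflow 26)
  38÷2 = 19 each, +1 to first 0
Round 6: Elkhorn=51 Ironridge=46 → close Elkhorn (overflow 43)
  51÷1 = 51 each, +1 to first 0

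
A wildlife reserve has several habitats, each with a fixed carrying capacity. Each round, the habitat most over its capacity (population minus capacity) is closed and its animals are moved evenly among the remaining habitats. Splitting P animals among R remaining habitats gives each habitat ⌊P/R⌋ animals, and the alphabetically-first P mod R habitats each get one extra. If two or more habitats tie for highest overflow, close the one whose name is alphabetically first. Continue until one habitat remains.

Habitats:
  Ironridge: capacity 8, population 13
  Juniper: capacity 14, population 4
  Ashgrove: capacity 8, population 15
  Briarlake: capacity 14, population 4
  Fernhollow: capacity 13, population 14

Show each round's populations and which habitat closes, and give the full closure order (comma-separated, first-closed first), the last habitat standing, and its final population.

Round 1: Ashgrove=15 Briarlake=4 Fernhollow=14 Ironridge=13 Juniper=4 → close Ashgrove (overflow 7)
  15÷4 = 3 each, +1 to first 3
Round 2: Briarlake=8 Fernhollow=18 Ironridge=17 Juniper=7 → close Ironridge (overflow 9)
  17÷3 = 5 each, +1 to first 2
Round 3: Briarlake=14 Fernhollow=24 Juniper=12 → close Fernhollow (overflow 11)
  24÷2 = 12 each, +1 to first 0
Round 4: Briarlake=26 Juniper=24 → close Briarlake (overflow 12)
  26÷1 = 26 each, +1 to first 0

Closure order: Ashgrove, Ironridge, Fernhollow, Briarlake
Last habitat: Juniper with 50 animals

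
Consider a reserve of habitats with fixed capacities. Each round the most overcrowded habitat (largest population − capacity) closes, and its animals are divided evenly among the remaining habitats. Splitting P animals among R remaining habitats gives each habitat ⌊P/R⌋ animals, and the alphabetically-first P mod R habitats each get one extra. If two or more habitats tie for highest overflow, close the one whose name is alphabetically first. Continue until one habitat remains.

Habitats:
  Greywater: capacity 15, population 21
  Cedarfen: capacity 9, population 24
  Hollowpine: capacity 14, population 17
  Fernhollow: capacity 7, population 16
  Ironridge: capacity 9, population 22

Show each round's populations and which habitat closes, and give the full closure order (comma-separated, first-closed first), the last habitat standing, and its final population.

Closure order: Cedarfen, Ironridge, Fernhollow, Greywater
Last habitat: Hollowpine with 100 animals

Round 1: Cedarfen=24 Fernhollow=16 Greywater=21 Hollowpine=17 Ironridge=22 → close Cedarfen (overflow 15)
  24÷4 = 6 each, +1 to first 0
Round 2: Fernhollow=22 Greywater=27 Hollowpine=23 Ironridge=28 → close Ironridge (overflow 19)
  28÷3 = 9 each, +1 to first 1
Round 3: Fernhollow=32 Greywater=36 Hollowpine=32 → close Fernhollow (overflow 25)
  32÷2 = 16 each, +1 to first 0
Round 4: Greywater=52 Hollowpine=48 → close Greywater (overflow 37)
  52÷1 = 52 each, +1 to first 0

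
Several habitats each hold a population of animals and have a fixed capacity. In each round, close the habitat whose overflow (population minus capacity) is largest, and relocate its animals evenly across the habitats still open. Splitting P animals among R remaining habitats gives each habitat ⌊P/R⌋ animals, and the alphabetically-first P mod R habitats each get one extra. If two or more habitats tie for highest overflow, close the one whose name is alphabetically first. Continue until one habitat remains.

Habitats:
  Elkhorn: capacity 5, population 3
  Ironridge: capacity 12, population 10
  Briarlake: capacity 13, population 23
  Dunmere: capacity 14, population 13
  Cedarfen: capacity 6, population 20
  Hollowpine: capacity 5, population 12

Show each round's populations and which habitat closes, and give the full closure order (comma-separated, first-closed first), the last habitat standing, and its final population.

Round 1: Briarlake=23 Cedarfen=20 Dunmere=13 Elkhorn=3 Hollowpine=12 Ironridge=10 → close Cedarfen (overflow 14)
  20÷5 = 4 each, +1 to first 0
Round 2: Briarlake=27 Dunmere=17 Elkhorn=7 Hollowpine=16 Ironridge=14 → close Briarlake (overflow 14)
  27÷4 = 6 each, +1 to first 3
Round 3: Dunmere=24 Elkhorn=14 Hollowpine=23 Ironridge=20 → close Hollowpine (overflow 18)
  23÷3 = 7 each, +1 to first 2
Round 4: Dunmere=32 Elkhorn=22 Ironridge=27 → close Dunmere (overflow 18)
  32÷2 = 16 each, +1 to first 0
Round 5: Elkhorn=38 Ironridge=43 → close Elkhorn (overflow 33)
  38÷1 = 38 each, +1 to first 0

Closure order: Cedarfen, Briarlake, Hollowpine, Dunmere, Elkhorn
Last habitat: Ironridge with 81 animals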